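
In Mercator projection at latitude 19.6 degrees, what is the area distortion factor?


area_distortion = 1/cos^2(19.6) = 1.127

1.127


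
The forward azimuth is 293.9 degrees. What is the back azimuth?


back azimuth = (293.9 + 180) mod 360 = 113.9 degrees

113.9 degrees


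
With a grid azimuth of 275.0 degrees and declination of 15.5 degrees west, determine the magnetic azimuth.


magnetic azimuth = grid azimuth - declination (east +ve)
mag_az = 275.0 - -15.5 = 290.5 degrees

290.5 degrees


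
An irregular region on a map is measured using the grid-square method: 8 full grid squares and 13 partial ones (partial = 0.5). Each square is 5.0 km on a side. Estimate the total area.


effective squares = 8 + 13 * 0.5 = 14.5
area = 14.5 * 25.0 = 362.5 km^2

362.5 km^2


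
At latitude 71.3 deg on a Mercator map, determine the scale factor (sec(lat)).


SF = 1 / cos(71.3) = 1 / 0.320613 = 3.119

3.119


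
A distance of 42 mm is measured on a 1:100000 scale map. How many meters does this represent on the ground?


ground = 42 mm * 100000 / 1000 = 4200.0 m

4200.0 m


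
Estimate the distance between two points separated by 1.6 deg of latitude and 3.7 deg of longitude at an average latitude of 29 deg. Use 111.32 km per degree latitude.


dlat_km = 1.6 * 111.32 = 178.112
dlon_km = 3.7 * 111.32 * cos(29) ≈ 360.242
dist = sqrt(178.112^2 + 360.242^2) ≈ 401.9 km

401.9 km


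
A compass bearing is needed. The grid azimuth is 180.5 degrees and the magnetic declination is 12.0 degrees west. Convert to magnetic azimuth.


magnetic azimuth = grid azimuth - declination (east +ve)
mag_az = 180.5 - -12.0 = 192.5 degrees

192.5 degrees


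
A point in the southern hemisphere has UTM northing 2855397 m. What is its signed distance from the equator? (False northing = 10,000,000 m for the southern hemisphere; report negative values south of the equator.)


For southern: actual = 2855397 - 10000000 = -7144603 m

-7144603 m


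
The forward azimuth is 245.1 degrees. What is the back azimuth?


back azimuth = (245.1 + 180) mod 360 = 65.1 degrees

65.1 degrees


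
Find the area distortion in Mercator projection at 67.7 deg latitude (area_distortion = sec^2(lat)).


area_distortion = 1/cos^2(67.7) = 6.945

6.945


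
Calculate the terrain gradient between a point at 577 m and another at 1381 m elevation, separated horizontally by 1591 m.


gradient = (1381 - 577) / 1591 = 804 / 1591 = 0.5053

0.5053


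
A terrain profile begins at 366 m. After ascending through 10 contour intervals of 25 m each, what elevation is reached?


elevation = 366 + 10 * 25 = 616 m

616 m


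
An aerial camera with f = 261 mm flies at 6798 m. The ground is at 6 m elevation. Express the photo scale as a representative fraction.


scale = f / (H - h) = 261 mm / 6792 m = 261 / 6792000 = 1:26023

1:26023


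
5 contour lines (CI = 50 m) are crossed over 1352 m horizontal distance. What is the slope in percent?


elevation change = 5 * 50 = 250 m
slope = 250 / 1352 * 100 = 18.5%

18.5%


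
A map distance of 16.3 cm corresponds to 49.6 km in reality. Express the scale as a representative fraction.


ground = 49.6 km = 4960000 cm; RF denominator = ground / map = 4960000 / 16.3 ≈ 304294; RF = 1:304294

1:304294


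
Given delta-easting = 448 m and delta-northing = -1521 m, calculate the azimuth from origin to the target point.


az = atan2(448, -1521) = 163.6 deg
adjusted to 0-360: 163.6 degrees

163.6 degrees


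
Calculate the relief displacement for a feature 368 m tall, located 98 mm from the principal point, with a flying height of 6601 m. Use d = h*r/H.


d = h * r / H = 368 * 98 / 6601 = 5.46 mm

5.46 mm


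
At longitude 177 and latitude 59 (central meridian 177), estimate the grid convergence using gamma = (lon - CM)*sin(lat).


gamma = (177 - 177) * sin(59) = 0 * 0.857167 = 0.0 degrees

0.0 degrees


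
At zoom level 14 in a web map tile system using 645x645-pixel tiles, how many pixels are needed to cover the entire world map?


tiles per axis = 2^14 = 16384
total tiles = 16384^2 = 268435456
pixels per axis = 16384 * 645 = 10567680
total pixels = 10567680^2 = 111675860582400

111675860582400 pixels


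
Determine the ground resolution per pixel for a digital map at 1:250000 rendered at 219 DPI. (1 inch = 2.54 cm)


pixel_cm = 2.54 / 219 ≈ 0.011598 cm
ground = pixel_cm * 250000 / 100 = 2.54 * 250000 / (219 * 100) = 635000 / 21900 ≈ 29.0 m

29.0 m


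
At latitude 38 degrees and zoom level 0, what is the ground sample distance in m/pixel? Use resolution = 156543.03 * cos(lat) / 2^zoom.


res = 156543.03 * cos(38) / 2^0 = 156543.03 * 0.78801075 / 1 = 123357.59 m/pixel

123357.59 m/pixel


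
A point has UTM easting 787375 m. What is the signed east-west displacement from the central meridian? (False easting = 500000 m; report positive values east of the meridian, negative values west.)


displacement = 787375 - 500000 = 287375 m

287375 m


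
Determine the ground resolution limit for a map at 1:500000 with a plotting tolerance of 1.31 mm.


ground = 1.31 mm * 500000 / 1000 = 655.0 m

655.0 m


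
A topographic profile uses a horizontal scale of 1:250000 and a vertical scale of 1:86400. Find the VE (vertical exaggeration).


VE = horizontal_scale / vertical_scale = 250000 / 86400 ≈ 2.9

2.9x


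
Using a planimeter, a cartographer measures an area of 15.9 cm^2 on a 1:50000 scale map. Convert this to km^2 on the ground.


ground_area = 15.9 * (50000/100)^2 = 3975000.0 m^2 = 3.975 km^2

3.975 km^2


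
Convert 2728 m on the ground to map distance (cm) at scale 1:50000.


map_cm = 2728 * 100 / 50000 = 5.456 cm ≈ 5.46 cm

5.46 cm


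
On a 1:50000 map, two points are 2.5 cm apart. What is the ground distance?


ground = 2.5 cm * 50000 / 100 = 1250.0 m = 1.25 km

1.25 km


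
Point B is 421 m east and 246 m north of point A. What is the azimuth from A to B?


az = atan2(421, 246) = 59.7 deg
adjusted to 0-360: 59.7 degrees

59.7 degrees


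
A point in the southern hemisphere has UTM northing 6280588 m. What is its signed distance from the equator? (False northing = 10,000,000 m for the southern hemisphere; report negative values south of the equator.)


For southern: actual = 6280588 - 10000000 = -3719412 m

-3719412 m


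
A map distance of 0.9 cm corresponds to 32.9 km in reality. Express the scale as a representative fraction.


ground = 32.9 km = 3290000 cm; RF denominator = ground / map = 3290000 / 0.9 ≈ 3655556; RF = 1:3655556

1:3655556


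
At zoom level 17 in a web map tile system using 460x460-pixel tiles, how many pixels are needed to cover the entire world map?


tiles per axis = 2^17 = 131072
total tiles = 131072^2 = 17179869184
pixels per axis = 131072 * 460 = 60293120
total pixels = 60293120^2 = 3635260319334400

3635260319334400 pixels


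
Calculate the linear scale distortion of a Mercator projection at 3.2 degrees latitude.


SF = 1 / cos(3.2) = 1 / 0.998441 = 1.002

1.002


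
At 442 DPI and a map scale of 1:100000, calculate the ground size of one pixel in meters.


pixel_cm = 2.54 / 442 ≈ 0.005747 cm
ground = pixel_cm * 100000 / 100 = 2.54 * 100000 / (442 * 100) = 254000 / 44200 ≈ 5.75 m

5.75 m


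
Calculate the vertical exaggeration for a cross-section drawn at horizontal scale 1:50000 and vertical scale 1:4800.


VE = horizontal_scale / vertical_scale = 50000 / 4800 ≈ 10.4

10.4x


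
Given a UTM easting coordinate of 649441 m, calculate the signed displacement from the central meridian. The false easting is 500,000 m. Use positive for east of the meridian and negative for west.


displacement = 649441 - 500000 = 149441 m

149441 m


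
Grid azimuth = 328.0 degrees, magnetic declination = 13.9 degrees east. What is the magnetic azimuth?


magnetic azimuth = grid azimuth - declination (east +ve)
mag_az = 328.0 - 13.9 = 314.1 degrees

314.1 degrees


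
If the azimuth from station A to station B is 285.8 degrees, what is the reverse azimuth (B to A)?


back azimuth = (285.8 + 180) mod 360 = 105.8 degrees

105.8 degrees


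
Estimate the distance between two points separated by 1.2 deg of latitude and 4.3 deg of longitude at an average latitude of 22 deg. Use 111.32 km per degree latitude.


dlat_km = 1.2 * 111.32 = 133.584
dlon_km = 4.3 * 111.32 * cos(22) ≈ 443.821
dist = sqrt(133.584^2 + 443.821^2) ≈ 463.5 km

463.5 km


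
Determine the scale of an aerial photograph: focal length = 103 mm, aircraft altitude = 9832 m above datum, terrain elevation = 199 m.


scale = f / (H - h) = 103 mm / 9633 m = 103 / 9633000 = 1:93524

1:93524


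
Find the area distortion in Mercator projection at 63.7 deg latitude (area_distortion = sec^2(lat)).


area_distortion = 1/cos^2(63.7) = 5.094

5.094


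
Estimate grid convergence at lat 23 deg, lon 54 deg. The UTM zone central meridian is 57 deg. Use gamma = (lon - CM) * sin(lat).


gamma = (54 - 57) * sin(23) = -3 * 0.390731 = -1.172 degrees

-1.172 degrees


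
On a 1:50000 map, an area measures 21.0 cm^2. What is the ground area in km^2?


ground_area = 21.0 * (50000/100)^2 = 5250000.0 m^2 = 5.25 km^2

5.25 km^2


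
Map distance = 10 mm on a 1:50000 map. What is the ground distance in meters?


ground = 10 mm * 50000 / 1000 = 500.0 m

500.0 m


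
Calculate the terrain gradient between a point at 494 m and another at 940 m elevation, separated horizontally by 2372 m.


gradient = (940 - 494) / 2372 = 446 / 2372 = 0.188

0.188


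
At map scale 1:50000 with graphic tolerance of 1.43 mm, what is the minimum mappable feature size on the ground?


ground = 1.43 mm * 50000 / 1000 = 71.5 m

71.5 m


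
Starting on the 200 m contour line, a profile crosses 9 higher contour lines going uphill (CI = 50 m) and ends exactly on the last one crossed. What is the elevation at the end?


elevation = 200 + 9 * 50 = 650 m

650 m


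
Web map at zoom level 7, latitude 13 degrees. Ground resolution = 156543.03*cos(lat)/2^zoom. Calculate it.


res = 156543.03 * cos(13) / 2^7 = 156543.03 * 0.97437006 / 128 = 1191.65 m/pixel

1191.65 m/pixel


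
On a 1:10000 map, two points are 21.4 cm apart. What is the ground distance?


ground = 21.4 cm * 10000 / 100 = 2140.0 m = 2.14 km

2.14 km


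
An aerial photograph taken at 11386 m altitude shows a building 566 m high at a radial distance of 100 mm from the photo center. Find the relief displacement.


d = h * r / H = 566 * 100 / 11386 = 4.97 mm

4.97 mm


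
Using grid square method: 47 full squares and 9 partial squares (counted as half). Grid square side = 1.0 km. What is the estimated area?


effective squares = 47 + 9 * 0.5 = 51.5
area = 51.5 * 1.0 = 51.5 km^2

51.5 km^2


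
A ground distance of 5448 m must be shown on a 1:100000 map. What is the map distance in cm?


map_cm = 5448 * 100 / 100000 = 5.448 cm ≈ 5.45 cm

5.45 cm


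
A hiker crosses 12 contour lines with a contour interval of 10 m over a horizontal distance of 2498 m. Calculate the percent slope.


elevation change = 12 * 10 = 120 m
slope = 120 / 2498 * 100 = 4.8%

4.8%


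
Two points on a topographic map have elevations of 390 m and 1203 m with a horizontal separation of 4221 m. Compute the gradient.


gradient = (1203 - 390) / 4221 = 813 / 4221 = 0.1926

0.1926


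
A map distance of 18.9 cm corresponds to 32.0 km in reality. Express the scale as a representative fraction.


ground = 32.0 km = 3200000 cm; RF denominator = ground / map = 3200000 / 18.9 ≈ 169312; RF = 1:169312

1:169312


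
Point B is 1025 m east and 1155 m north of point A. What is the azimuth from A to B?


az = atan2(1025, 1155) = 41.6 deg
adjusted to 0-360: 41.6 degrees

41.6 degrees


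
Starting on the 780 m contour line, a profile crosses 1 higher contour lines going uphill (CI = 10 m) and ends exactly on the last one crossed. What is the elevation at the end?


elevation = 780 + 1 * 10 = 790 m

790 m


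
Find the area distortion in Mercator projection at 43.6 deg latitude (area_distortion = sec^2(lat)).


area_distortion = 1/cos^2(43.6) = 1.907

1.907


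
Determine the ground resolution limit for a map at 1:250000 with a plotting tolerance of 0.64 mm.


ground = 0.64 mm * 250000 / 1000 = 160.0 m

160.0 m


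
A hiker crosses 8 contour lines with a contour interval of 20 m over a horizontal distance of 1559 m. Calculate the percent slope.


elevation change = 8 * 20 = 160 m
slope = 160 / 1559 * 100 = 10.3%

10.3%


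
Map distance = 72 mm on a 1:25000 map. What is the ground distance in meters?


ground = 72 mm * 25000 / 1000 = 1800.0 m

1800.0 m


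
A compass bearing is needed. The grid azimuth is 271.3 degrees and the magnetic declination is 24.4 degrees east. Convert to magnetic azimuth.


magnetic azimuth = grid azimuth - declination (east +ve)
mag_az = 271.3 - 24.4 = 246.9 degrees

246.9 degrees


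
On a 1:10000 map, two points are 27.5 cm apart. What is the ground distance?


ground = 27.5 cm * 10000 / 100 = 2750.0 m = 2.75 km

2.75 km


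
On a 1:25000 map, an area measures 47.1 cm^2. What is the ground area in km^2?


ground_area = 47.1 * (25000/100)^2 = 2943750.0 m^2 = 2.94375 km^2 ≈ 2.944 km^2

2.944 km^2


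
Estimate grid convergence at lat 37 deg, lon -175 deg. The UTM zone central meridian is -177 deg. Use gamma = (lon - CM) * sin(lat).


gamma = (-175 - -177) * sin(37) = 2 * 0.601815 = 1.204 degrees

1.204 degrees


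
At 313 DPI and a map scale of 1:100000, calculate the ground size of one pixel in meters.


pixel_cm = 2.54 / 313 ≈ 0.008115 cm
ground = pixel_cm * 100000 / 100 = 2.54 * 100000 / (313 * 100) = 254000 / 31300 ≈ 8.12 m

8.12 m


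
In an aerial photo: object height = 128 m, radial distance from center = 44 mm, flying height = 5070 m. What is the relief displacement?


d = h * r / H = 128 * 44 / 5070 = 1.11 mm

1.11 mm


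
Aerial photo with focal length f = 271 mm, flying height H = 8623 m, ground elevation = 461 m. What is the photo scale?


scale = f / (H - h) = 271 mm / 8162 m = 271 / 8162000 = 1:30118

1:30118


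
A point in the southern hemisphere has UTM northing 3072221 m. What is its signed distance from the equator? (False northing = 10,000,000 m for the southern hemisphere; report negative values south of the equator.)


For southern: actual = 3072221 - 10000000 = -6927779 m

-6927779 m


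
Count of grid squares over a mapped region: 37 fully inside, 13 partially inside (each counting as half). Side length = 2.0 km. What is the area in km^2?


effective squares = 37 + 13 * 0.5 = 43.5
area = 43.5 * 4.0 = 174.0 km^2

174.0 km^2


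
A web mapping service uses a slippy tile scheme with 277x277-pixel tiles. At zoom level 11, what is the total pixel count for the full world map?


tiles per axis = 2^11 = 2048
total tiles = 2048^2 = 4194304
pixels per axis = 2048 * 277 = 567296
total pixels = 567296^2 = 321824751616

321824751616 pixels


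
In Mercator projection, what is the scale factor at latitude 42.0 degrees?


SF = 1 / cos(42.0) = 1 / 0.743145 = 1.346

1.346


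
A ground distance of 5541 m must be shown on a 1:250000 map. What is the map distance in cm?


map_cm = 5541 * 100 / 250000 = 2.2164 cm ≈ 2.22 cm

2.22 cm


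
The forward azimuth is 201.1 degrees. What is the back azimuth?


back azimuth = (201.1 + 180) mod 360 = 21.1 degrees

21.1 degrees


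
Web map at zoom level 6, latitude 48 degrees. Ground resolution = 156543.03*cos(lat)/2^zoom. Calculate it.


res = 156543.03 * cos(48) / 2^6 = 156543.03 * 0.66913061 / 64 = 1636.68 m/pixel

1636.68 m/pixel


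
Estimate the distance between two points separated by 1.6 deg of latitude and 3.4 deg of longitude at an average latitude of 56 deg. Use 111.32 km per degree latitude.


dlat_km = 1.6 * 111.32 = 178.112
dlon_km = 3.4 * 111.32 * cos(56) ≈ 211.648
dist = sqrt(178.112^2 + 211.648^2) ≈ 276.6 km

276.6 km


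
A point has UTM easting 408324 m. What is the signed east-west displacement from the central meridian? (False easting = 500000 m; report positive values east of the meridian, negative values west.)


displacement = 408324 - 500000 = -91676 m

-91676 m


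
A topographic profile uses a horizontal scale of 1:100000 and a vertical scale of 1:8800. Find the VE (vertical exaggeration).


VE = horizontal_scale / vertical_scale = 100000 / 8800 ≈ 11.4

11.4x


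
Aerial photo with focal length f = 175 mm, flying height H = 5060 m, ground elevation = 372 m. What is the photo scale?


scale = f / (H - h) = 175 mm / 4688 m = 175 / 4688000 = 1:26789

1:26789


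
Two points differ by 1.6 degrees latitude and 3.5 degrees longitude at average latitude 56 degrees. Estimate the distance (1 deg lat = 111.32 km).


dlat_km = 1.6 * 111.32 = 178.112
dlon_km = 3.5 * 111.32 * cos(56) ≈ 217.873
dist = sqrt(178.112^2 + 217.873^2) ≈ 281.4 km

281.4 km


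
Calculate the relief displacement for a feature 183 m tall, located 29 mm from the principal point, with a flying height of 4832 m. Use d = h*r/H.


d = h * r / H = 183 * 29 / 4832 = 1.1 mm

1.1 mm


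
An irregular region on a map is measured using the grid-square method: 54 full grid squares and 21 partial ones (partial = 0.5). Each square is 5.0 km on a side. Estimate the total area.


effective squares = 54 + 21 * 0.5 = 64.5
area = 64.5 * 25.0 = 1612.5 km^2

1612.5 km^2


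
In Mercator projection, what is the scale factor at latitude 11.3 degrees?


SF = 1 / cos(11.3) = 1 / 0.980615 = 1.02

1.02


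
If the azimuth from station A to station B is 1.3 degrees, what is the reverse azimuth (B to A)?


back azimuth = (1.3 + 180) mod 360 = 181.3 degrees

181.3 degrees


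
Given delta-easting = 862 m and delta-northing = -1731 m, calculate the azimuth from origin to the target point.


az = atan2(862, -1731) = 153.5 deg
adjusted to 0-360: 153.5 degrees

153.5 degrees


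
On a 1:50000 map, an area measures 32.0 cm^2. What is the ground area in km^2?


ground_area = 32.0 * (50000/100)^2 = 8000000.0 m^2 = 8.0 km^2

8.0 km^2


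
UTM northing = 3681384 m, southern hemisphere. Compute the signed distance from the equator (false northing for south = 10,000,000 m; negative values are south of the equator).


For southern: actual = 3681384 - 10000000 = -6318616 m

-6318616 m


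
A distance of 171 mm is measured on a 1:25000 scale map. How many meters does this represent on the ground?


ground = 171 mm * 25000 / 1000 = 4275.0 m

4275.0 m


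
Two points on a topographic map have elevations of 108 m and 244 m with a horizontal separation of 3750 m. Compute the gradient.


gradient = (244 - 108) / 3750 = 136 / 3750 = 0.0363

0.0363


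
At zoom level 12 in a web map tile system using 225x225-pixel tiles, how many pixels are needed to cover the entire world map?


tiles per axis = 2^12 = 4096
total tiles = 4096^2 = 16777216
pixels per axis = 4096 * 225 = 921600
total pixels = 921600^2 = 849346560000

849346560000 pixels


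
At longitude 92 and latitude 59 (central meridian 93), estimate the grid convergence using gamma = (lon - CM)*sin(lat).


gamma = (92 - 93) * sin(59) = -1 * 0.857167 = -0.857 degrees

-0.857 degrees


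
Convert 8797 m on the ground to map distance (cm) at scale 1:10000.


map_cm = 8797 * 100 / 10000 = 87.97 cm

87.97 cm


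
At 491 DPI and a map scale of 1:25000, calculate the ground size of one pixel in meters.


pixel_cm = 2.54 / 491 ≈ 0.005173 cm
ground = pixel_cm * 25000 / 100 = 2.54 * 25000 / (491 * 100) = 63500 / 49100 ≈ 1.29 m

1.29 m


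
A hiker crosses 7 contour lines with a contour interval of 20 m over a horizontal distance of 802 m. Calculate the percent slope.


elevation change = 7 * 20 = 140 m
slope = 140 / 802 * 100 = 17.5%

17.5%


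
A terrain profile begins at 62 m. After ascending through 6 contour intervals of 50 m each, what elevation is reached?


elevation = 62 + 6 * 50 = 362 m

362 m


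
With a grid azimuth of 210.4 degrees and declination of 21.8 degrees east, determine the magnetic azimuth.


magnetic azimuth = grid azimuth - declination (east +ve)
mag_az = 210.4 - 21.8 = 188.6 degrees

188.6 degrees


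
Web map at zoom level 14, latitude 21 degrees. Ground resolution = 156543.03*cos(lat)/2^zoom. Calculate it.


res = 156543.03 * cos(21) / 2^14 = 156543.03 * 0.93358043 / 16384 = 8.92 m/pixel

8.92 m/pixel


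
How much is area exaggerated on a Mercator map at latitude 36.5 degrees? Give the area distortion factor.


area_distortion = 1/cos^2(36.5) = 1.548

1.548


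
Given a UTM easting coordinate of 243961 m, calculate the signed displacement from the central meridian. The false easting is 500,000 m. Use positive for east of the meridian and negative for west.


displacement = 243961 - 500000 = -256039 m

-256039 m


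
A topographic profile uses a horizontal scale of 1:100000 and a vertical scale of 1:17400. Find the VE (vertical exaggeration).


VE = horizontal_scale / vertical_scale = 100000 / 17400 ≈ 5.7

5.7x


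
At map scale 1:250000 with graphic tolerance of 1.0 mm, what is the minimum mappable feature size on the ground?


ground = 1.0 mm * 250000 / 1000 = 250.0 m

250.0 m


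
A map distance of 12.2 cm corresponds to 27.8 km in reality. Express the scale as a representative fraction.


ground = 27.8 km = 2780000 cm; RF denominator = ground / map = 2780000 / 12.2 ≈ 227869; RF = 1:227869

1:227869


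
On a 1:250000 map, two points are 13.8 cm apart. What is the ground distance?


ground = 13.8 cm * 250000 / 100 = 34500.0 m = 34.5 km

34.5 km


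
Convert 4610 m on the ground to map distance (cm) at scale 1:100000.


map_cm = 4610 * 100 / 100000 = 4.61 cm

4.61 cm


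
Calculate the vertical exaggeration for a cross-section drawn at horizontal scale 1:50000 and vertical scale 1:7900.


VE = horizontal_scale / vertical_scale = 50000 / 7900 ≈ 6.3

6.3x


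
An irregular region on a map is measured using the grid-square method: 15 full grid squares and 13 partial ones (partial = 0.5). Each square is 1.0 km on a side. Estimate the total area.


effective squares = 15 + 13 * 0.5 = 21.5
area = 21.5 * 1.0 = 21.5 km^2

21.5 km^2


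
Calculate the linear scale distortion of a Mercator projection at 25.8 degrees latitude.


SF = 1 / cos(25.8) = 1 / 0.900319 = 1.111

1.111


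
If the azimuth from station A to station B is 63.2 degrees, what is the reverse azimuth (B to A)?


back azimuth = (63.2 + 180) mod 360 = 243.2 degrees

243.2 degrees


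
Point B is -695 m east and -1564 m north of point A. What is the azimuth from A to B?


az = atan2(-695, -1564) = -156.0 deg
adjusted to 0-360: 204.0 degrees

204.0 degrees


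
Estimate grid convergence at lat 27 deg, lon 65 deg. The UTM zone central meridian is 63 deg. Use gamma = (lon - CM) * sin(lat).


gamma = (65 - 63) * sin(27) = 2 * 0.45399 = 0.908 degrees

0.908 degrees


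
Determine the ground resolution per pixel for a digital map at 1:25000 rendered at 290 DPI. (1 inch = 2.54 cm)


pixel_cm = 2.54 / 290 ≈ 0.008759 cm
ground = pixel_cm * 25000 / 100 = 2.54 * 25000 / (290 * 100) = 63500 / 29000 ≈ 2.19 m

2.19 m


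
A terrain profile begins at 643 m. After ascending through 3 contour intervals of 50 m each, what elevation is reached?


elevation = 643 + 3 * 50 = 793 m

793 m


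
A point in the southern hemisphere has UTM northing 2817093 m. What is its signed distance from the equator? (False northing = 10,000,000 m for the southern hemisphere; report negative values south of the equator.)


For southern: actual = 2817093 - 10000000 = -7182907 m

-7182907 m


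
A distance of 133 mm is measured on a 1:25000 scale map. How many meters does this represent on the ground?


ground = 133 mm * 25000 / 1000 = 3325.0 m

3325.0 m


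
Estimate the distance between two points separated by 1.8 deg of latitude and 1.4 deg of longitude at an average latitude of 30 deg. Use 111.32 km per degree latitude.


dlat_km = 1.8 * 111.32 = 200.376
dlon_km = 1.4 * 111.32 * cos(30) ≈ 134.968
dist = sqrt(200.376^2 + 134.968^2) ≈ 241.6 km

241.6 km


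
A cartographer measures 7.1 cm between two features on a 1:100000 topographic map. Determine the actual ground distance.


ground = 7.1 cm * 100000 / 100 = 7100.0 m = 7.1 km

7.1 km


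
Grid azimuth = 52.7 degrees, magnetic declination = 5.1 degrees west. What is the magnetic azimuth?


magnetic azimuth = grid azimuth - declination (east +ve)
mag_az = 52.7 - -5.1 = 57.8 degrees

57.8 degrees


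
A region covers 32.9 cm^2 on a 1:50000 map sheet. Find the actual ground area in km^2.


ground_area = 32.9 * (50000/100)^2 = 8225000.0 m^2 = 8.225 km^2

8.225 km^2


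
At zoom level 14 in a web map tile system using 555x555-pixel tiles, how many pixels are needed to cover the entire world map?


tiles per axis = 2^14 = 16384
total tiles = 16384^2 = 268435456
pixels per axis = 16384 * 555 = 9093120
total pixels = 9093120^2 = 82684831334400

82684831334400 pixels


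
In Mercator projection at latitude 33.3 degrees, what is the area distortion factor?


area_distortion = 1/cos^2(33.3) = 1.431

1.431


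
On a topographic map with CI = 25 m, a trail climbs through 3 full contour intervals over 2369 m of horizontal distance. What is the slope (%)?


elevation change = 3 * 25 = 75 m
slope = 75 / 2369 * 100 = 3.2%

3.2%


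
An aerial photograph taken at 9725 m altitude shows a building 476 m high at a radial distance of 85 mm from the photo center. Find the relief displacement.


d = h * r / H = 476 * 85 / 9725 = 4.16 mm

4.16 mm


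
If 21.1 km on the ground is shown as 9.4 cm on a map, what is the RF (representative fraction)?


ground = 21.1 km = 2110000 cm; RF denominator = ground / map = 2110000 / 9.4 ≈ 224468; RF = 1:224468

1:224468


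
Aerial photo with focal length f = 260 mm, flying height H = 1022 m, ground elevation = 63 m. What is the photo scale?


scale = f / (H - h) = 260 mm / 959 m = 260 / 959000 = 1:3688

1:3688


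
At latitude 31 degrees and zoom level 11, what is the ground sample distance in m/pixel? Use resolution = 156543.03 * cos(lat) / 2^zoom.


res = 156543.03 * cos(31) / 2^11 = 156543.03 * 0.8571673 / 2048 = 65.52 m/pixel

65.52 m/pixel


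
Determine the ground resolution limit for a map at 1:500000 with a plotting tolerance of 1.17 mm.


ground = 1.17 mm * 500000 / 1000 = 585.0 m

585.0 m


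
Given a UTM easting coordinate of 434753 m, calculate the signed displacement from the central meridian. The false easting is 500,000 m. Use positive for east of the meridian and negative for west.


displacement = 434753 - 500000 = -65247 m

-65247 m


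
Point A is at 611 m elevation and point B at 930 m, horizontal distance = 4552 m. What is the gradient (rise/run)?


gradient = (930 - 611) / 4552 = 319 / 4552 = 0.0701

0.0701


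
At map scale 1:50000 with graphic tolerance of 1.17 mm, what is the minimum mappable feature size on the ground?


ground = 1.17 mm * 50000 / 1000 = 58.5 m

58.5 m


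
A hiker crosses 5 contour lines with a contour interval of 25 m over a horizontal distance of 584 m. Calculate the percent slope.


elevation change = 5 * 25 = 125 m
slope = 125 / 584 * 100 = 21.4%

21.4%


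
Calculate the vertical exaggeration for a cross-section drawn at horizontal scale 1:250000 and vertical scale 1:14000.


VE = horizontal_scale / vertical_scale = 250000 / 14000 ≈ 17.9

17.9x


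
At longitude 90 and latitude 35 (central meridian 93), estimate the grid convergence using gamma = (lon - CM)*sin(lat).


gamma = (90 - 93) * sin(35) = -3 * 0.573576 = -1.721 degrees

-1.721 degrees


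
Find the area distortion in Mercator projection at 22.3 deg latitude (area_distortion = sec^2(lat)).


area_distortion = 1/cos^2(22.3) = 1.168

1.168


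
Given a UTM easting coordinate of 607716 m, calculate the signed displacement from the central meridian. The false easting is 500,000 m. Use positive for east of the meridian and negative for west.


displacement = 607716 - 500000 = 107716 m

107716 m


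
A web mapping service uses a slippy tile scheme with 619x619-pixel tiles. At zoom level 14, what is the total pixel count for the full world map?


tiles per axis = 2^14 = 16384
total tiles = 16384^2 = 268435456
pixels per axis = 16384 * 619 = 10141696
total pixels = 10141696^2 = 102853997756416

102853997756416 pixels


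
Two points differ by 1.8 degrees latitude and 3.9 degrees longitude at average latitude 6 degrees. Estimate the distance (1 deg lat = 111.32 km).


dlat_km = 1.8 * 111.32 = 200.376
dlon_km = 3.9 * 111.32 * cos(6) ≈ 431.77
dist = sqrt(200.376^2 + 431.77^2) ≈ 476.0 km

476.0 km


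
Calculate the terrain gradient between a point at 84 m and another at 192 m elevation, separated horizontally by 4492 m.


gradient = (192 - 84) / 4492 = 108 / 4492 = 0.024

0.024


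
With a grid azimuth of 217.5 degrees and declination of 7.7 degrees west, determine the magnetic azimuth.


magnetic azimuth = grid azimuth - declination (east +ve)
mag_az = 217.5 - -7.7 = 225.2 degrees

225.2 degrees


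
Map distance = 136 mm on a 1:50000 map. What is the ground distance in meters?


ground = 136 mm * 50000 / 1000 = 6800.0 m

6800.0 m


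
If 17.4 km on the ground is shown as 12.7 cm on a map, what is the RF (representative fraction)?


ground = 17.4 km = 1740000 cm; RF denominator = ground / map = 1740000 / 12.7 ≈ 137008; RF = 1:137008

1:137008


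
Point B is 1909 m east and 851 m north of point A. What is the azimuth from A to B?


az = atan2(1909, 851) = 66.0 deg
adjusted to 0-360: 66.0 degrees

66.0 degrees


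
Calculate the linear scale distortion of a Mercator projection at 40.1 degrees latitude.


SF = 1 / cos(40.1) = 1 / 0.764921 = 1.307

1.307


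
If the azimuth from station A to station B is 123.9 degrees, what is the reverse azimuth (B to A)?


back azimuth = (123.9 + 180) mod 360 = 303.9 degrees

303.9 degrees


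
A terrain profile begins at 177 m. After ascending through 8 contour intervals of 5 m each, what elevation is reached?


elevation = 177 + 8 * 5 = 217 m

217 m


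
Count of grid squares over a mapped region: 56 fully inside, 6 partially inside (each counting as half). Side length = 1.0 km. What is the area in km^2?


effective squares = 56 + 6 * 0.5 = 59.0
area = 59.0 * 1.0 = 59.0 km^2

59.0 km^2


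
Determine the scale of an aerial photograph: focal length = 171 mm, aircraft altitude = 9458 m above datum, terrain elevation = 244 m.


scale = f / (H - h) = 171 mm / 9214 m = 171 / 9214000 = 1:53883

1:53883


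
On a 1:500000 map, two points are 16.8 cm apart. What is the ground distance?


ground = 16.8 cm * 500000 / 100 = 84000.0 m = 84.0 km

84.0 km


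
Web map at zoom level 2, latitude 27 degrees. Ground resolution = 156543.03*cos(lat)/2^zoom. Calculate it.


res = 156543.03 * cos(27) / 2^2 = 156543.03 * 0.89100652 / 4 = 34870.22 m/pixel

34870.22 m/pixel


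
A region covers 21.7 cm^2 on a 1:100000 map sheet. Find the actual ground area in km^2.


ground_area = 21.7 * (100000/100)^2 = 21700000.0 m^2 = 21.7 km^2

21.7 km^2


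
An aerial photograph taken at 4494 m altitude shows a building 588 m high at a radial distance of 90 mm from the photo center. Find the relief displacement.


d = h * r / H = 588 * 90 / 4494 = 11.78 mm

11.78 mm


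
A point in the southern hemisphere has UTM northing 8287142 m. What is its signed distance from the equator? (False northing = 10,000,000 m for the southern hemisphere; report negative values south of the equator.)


For southern: actual = 8287142 - 10000000 = -1712858 m

-1712858 m


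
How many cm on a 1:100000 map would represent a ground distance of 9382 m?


map_cm = 9382 * 100 / 100000 = 9.382 cm ≈ 9.38 cm

9.38 cm


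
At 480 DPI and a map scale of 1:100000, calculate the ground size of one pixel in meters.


pixel_cm = 2.54 / 480 ≈ 0.005292 cm
ground = pixel_cm * 100000 / 100 = 2.54 * 100000 / (480 * 100) = 254000 / 48000 ≈ 5.29 m

5.29 m


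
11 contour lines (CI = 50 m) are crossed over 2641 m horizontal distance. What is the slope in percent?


elevation change = 11 * 50 = 550 m
slope = 550 / 2641 * 100 = 20.8%

20.8%


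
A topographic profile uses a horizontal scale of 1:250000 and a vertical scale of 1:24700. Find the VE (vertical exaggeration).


VE = horizontal_scale / vertical_scale = 250000 / 24700 ≈ 10.1

10.1x


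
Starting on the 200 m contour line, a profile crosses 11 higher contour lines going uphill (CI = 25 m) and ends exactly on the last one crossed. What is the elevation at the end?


elevation = 200 + 11 * 25 = 475 m

475 m


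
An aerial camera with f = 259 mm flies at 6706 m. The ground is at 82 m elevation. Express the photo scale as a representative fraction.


scale = f / (H - h) = 259 mm / 6624 m = 259 / 6624000 = 1:25575

1:25575


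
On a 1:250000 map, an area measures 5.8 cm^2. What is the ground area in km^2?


ground_area = 5.8 * (250000/100)^2 = 36250000.0 m^2 = 36.25 km^2

36.25 km^2


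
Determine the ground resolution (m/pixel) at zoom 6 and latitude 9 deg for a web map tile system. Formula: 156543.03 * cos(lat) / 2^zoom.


res = 156543.03 * cos(9) / 2^6 = 156543.03 * 0.98768834 / 64 = 2415.87 m/pixel

2415.87 m/pixel


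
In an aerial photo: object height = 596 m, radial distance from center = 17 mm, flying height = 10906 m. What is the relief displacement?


d = h * r / H = 596 * 17 / 10906 = 0.93 mm

0.93 mm


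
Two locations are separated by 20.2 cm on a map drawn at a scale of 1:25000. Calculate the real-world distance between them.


ground = 20.2 cm * 25000 / 100 = 5050.0 m = 5.05 km

5.05 km


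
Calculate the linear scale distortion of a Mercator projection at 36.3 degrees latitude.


SF = 1 / cos(36.3) = 1 / 0.805928 = 1.241

1.241


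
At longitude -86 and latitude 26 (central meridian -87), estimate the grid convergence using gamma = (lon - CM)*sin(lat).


gamma = (-86 - -87) * sin(26) = 1 * 0.438371 = 0.438 degrees

0.438 degrees


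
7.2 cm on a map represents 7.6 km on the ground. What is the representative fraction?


ground = 7.6 km = 760000 cm; RF denominator = ground / map = 760000 / 7.2 ≈ 105556; RF = 1:105556

1:105556


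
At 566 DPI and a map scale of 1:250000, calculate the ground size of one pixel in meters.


pixel_cm = 2.54 / 566 ≈ 0.004488 cm
ground = pixel_cm * 250000 / 100 = 2.54 * 250000 / (566 * 100) = 635000 / 56600 ≈ 11.22 m

11.22 m


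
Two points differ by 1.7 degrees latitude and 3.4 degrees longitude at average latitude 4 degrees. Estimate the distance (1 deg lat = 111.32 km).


dlat_km = 1.7 * 111.32 = 189.244
dlon_km = 3.4 * 111.32 * cos(4) ≈ 377.566
dist = sqrt(189.244^2 + 377.566^2) ≈ 422.3 km

422.3 km


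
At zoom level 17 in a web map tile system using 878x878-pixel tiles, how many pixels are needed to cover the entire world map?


tiles per axis = 2^17 = 131072
total tiles = 131072^2 = 17179869184
pixels per axis = 131072 * 878 = 115081216
total pixels = 115081216^2 = 13243686276038656

13243686276038656 pixels


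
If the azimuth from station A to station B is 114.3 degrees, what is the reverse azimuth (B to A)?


back azimuth = (114.3 + 180) mod 360 = 294.3 degrees

294.3 degrees


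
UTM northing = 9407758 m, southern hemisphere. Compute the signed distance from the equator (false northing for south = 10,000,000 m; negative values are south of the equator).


For southern: actual = 9407758 - 10000000 = -592242 m

-592242 m


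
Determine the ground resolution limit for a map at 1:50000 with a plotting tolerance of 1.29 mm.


ground = 1.29 mm * 50000 / 1000 = 64.5 m

64.5 m


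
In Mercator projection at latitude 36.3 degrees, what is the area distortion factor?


area_distortion = 1/cos^2(36.3) = 1.54

1.54


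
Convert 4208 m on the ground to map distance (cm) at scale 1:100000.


map_cm = 4208 * 100 / 100000 = 4.208 cm ≈ 4.21 cm

4.21 cm


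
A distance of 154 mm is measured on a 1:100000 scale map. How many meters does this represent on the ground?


ground = 154 mm * 100000 / 1000 = 15400.0 m

15400.0 m


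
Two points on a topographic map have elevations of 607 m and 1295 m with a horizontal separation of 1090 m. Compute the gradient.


gradient = (1295 - 607) / 1090 = 688 / 1090 = 0.6312

0.6312


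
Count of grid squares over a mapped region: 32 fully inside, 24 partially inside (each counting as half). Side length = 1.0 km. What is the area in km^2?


effective squares = 32 + 24 * 0.5 = 44.0
area = 44.0 * 1.0 = 44.0 km^2

44.0 km^2


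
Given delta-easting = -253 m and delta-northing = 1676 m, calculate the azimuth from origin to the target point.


az = atan2(-253, 1676) = -8.6 deg
adjusted to 0-360: 351.4 degrees

351.4 degrees


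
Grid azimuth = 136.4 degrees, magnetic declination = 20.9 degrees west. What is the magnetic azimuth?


magnetic azimuth = grid azimuth - declination (east +ve)
mag_az = 136.4 - -20.9 = 157.3 degrees

157.3 degrees


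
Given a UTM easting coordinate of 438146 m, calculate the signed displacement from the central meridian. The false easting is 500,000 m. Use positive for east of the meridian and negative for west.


displacement = 438146 - 500000 = -61854 m

-61854 m


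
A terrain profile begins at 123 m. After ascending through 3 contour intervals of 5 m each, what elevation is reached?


elevation = 123 + 3 * 5 = 138 m

138 m


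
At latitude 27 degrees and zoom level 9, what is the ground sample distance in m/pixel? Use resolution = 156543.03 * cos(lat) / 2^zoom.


res = 156543.03 * cos(27) / 2^9 = 156543.03 * 0.89100652 / 512 = 272.42 m/pixel

272.42 m/pixel


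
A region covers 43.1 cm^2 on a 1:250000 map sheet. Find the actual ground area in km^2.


ground_area = 43.1 * (250000/100)^2 = 269375000.0 m^2 = 269.375 km^2

269.375 km^2


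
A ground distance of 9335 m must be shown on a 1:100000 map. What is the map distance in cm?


map_cm = 9335 * 100 / 100000 = 9.335 cm ≈ 9.34 cm

9.34 cm


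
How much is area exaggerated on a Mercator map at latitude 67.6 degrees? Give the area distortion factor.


area_distortion = 1/cos^2(67.6) = 6.886

6.886


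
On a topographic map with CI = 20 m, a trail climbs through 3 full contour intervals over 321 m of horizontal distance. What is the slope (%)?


elevation change = 3 * 20 = 60 m
slope = 60 / 321 * 100 = 18.7%

18.7%


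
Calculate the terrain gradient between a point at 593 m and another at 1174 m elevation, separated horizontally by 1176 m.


gradient = (1174 - 593) / 1176 = 581 / 1176 = 0.494

0.494


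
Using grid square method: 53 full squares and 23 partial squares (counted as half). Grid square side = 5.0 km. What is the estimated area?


effective squares = 53 + 23 * 0.5 = 64.5
area = 64.5 * 25.0 = 1612.5 km^2

1612.5 km^2


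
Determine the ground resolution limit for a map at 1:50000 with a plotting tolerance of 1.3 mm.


ground = 1.3 mm * 50000 / 1000 = 65.0 m

65.0 m


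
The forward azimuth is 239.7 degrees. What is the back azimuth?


back azimuth = (239.7 + 180) mod 360 = 59.7 degrees

59.7 degrees


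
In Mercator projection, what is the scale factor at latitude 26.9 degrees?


SF = 1 / cos(26.9) = 1 / 0.891798 = 1.121

1.121
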